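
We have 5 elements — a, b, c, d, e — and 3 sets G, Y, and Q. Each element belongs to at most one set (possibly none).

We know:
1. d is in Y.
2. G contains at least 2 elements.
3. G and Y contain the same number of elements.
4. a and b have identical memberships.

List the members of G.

G = {a, b}

From (1): d ∈ Y.
Suppose a ∉ G: no assignment then satisfies all the clues, so a ∈ G.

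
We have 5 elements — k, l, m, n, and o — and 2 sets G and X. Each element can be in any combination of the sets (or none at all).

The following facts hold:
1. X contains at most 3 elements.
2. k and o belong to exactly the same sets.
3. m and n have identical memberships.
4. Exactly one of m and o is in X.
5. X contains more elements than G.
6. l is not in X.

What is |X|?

2

From (6): l ∉ X.
Suppose k ∈ G: no assignment then satisfies all the clues, so k ∉ G.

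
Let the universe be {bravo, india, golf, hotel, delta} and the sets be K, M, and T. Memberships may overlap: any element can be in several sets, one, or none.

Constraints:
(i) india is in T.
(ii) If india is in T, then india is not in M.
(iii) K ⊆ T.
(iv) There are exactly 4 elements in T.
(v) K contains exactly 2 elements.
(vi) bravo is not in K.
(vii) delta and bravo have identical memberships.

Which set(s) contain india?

india: K, T

From (i): india ∈ T.
From (vi): bravo ∉ K.
(ii): india ∉ M.
(vii): delta matches bravo: delta ∉ K.
Suppose india ∉ K: no assignment then satisfies all the clues, so india ∈ K.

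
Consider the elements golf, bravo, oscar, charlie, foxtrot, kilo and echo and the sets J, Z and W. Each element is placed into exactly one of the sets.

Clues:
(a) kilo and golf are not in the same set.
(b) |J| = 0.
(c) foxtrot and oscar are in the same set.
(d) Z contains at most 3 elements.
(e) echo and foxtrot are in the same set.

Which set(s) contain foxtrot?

foxtrot: W

(b): J already has 0, so the rest are out.
Suppose foxtrot ∈ Z: no assignment then satisfies all the clues, so foxtrot ∉ Z.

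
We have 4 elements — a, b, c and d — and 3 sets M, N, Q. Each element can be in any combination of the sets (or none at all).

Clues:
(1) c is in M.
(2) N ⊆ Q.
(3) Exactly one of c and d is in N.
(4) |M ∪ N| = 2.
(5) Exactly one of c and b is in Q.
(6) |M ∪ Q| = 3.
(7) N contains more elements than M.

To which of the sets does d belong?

d: Q

From (1): c ∈ M.
Suppose d ∈ M: no assignment then satisfies all the clues, so d ∉ M.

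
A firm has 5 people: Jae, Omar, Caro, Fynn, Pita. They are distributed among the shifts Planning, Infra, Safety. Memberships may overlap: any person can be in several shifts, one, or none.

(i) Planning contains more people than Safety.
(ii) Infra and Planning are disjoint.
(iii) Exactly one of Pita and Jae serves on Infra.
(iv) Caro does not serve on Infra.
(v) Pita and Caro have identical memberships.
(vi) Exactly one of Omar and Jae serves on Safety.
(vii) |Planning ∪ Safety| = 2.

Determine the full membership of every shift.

Planning = {Fynn, Omar}; Infra = {Jae}; Safety = {Omar}

From (iv): Caro ∉ Infra.
(v): Pita matches Caro: Pita ∉ Infra.
(iii) (exactly one): Jae ∈ Infra.
(ii) (disjoint): Jae ∉ Planning.
Suppose Jae ∈ Safety: no assignment then satisfies all the clues, so Jae ∉ Safety.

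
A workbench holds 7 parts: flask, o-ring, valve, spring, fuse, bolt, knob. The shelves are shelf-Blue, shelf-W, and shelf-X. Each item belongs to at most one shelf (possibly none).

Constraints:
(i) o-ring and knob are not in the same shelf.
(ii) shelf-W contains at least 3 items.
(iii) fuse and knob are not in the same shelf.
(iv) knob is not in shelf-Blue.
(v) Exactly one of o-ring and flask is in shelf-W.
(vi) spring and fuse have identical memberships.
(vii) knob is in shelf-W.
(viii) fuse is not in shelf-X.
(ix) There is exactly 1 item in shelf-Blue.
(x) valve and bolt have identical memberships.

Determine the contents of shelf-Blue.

From (iv): knob ∉ shelf-Blue.
From (vii): knob ∈ shelf-W.
From (viii): fuse ∉ shelf-X.
(i): o-ring ∉ shelf-W.
(iii): fuse ∉ shelf-W.
(v) (exactly one): flask ∈ shelf-W.
(vi): spring matches fuse: spring ∉ shelf-W.
(vi): spring matches fuse: spring ∉ shelf-X.
Suppose o-ring ∉ shelf-Blue: no assignment then satisfies all the clues, so o-ring ∈ shelf-Blue.

shelf-Blue = {o-ring}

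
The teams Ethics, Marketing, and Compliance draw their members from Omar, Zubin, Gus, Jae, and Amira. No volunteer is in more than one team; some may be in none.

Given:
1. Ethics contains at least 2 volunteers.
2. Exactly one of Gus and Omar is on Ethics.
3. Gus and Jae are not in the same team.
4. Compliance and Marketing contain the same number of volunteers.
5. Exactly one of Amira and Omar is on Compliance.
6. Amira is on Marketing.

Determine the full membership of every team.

Ethics = {Gus, Zubin}; Marketing = {Amira}; Compliance = {Omar}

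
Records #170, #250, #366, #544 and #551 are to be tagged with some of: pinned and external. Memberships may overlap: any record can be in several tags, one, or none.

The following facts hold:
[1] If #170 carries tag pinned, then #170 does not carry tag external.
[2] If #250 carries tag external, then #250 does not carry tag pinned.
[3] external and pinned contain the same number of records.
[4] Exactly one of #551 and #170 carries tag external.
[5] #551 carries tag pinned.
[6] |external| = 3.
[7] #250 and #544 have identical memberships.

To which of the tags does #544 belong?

#544: external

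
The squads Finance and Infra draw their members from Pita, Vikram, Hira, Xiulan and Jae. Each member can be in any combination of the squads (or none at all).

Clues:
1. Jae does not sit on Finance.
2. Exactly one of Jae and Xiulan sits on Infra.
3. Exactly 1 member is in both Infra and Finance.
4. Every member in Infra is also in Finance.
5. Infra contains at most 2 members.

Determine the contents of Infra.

Infra = {Xiulan}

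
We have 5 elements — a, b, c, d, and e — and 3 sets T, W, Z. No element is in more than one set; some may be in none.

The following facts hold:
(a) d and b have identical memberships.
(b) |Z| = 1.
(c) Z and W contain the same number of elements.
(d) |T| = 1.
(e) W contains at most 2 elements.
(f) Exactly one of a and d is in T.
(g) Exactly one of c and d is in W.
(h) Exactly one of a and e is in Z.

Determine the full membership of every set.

T = {a}; W = {c}; Z = {e}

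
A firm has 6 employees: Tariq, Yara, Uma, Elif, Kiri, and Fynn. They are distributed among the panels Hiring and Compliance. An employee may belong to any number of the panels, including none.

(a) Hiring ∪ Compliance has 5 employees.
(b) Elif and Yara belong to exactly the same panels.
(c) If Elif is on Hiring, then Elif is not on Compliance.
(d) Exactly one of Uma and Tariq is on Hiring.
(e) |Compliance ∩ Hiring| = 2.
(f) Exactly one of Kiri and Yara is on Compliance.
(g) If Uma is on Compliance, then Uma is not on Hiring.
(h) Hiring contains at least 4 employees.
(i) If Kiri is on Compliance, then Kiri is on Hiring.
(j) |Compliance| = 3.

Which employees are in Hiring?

Hiring = {Elif, Kiri, Tariq, Yara}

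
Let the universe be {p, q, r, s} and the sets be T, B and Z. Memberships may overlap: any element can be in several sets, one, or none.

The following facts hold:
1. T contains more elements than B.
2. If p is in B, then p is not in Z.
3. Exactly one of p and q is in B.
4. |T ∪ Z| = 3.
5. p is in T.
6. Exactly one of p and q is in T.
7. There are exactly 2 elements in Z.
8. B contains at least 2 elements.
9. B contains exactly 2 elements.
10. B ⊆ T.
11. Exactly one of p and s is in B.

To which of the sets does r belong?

r: B, T, Z

From (5): p ∈ T.
(6) (exactly one): q ∉ T.
(10) contrapositive: q ∉ B.
(3) (exactly one): p ∈ B.
(11) (exactly one): s ∉ B.
(2): p ∉ Z.
(8): only 2 candidates remain for B, so all are in.
(10) with r ∈ B: r ∈ T.
Suppose r ∉ Z: no assignment then satisfies all the clues, so r ∈ Z.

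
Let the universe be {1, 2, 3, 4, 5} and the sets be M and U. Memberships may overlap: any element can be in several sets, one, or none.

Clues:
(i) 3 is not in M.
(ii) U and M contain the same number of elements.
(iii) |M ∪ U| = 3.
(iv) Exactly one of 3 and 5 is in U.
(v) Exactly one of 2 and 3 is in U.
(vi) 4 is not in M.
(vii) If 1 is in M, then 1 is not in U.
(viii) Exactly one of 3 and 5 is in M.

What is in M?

M = {1, 5}

From (i): 3 ∉ M.
From (vi): 4 ∉ M.
(viii) (exactly one): 5 ∈ M.
Suppose 1 ∉ M: no assignment then satisfies all the clues, so 1 ∈ M.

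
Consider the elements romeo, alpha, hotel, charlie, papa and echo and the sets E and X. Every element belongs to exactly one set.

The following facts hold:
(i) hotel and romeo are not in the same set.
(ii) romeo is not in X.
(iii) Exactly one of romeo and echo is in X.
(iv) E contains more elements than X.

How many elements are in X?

From (ii): romeo ∉ X.
(iii) (exactly one): echo ∈ X.
Only one set left: romeo ∈ E.
(i): hotel ∉ E.
Only one set left: hotel ∈ X.
Suppose alpha ∉ E: no assignment then satisfies all the clues, so alpha ∈ E.

2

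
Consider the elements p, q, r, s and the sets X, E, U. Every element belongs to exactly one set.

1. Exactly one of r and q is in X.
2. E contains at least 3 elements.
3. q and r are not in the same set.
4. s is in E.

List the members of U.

U = {}

From (4): s ∈ E.
Suppose p ∈ U: no assignment then satisfies all the clues, so p ∉ U.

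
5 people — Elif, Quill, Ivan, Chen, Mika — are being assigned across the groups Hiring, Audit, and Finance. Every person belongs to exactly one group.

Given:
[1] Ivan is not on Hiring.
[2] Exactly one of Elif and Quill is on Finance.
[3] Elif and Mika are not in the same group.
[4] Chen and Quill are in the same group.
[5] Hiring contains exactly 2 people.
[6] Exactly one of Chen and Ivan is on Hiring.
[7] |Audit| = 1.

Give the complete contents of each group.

From (1): Ivan ∉ Hiring.
(6) (exactly one): Chen ∈ Hiring.
(4): Quill matches Chen: Quill ∈ Hiring.
(5): Hiring already has 2, so the rest are out.
(2) (exactly one): Elif ∈ Finance.
(3): Mika ∉ Finance.
Only one group left: Mika ∈ Audit.
(7): Audit already has 1, so the rest are out.
Only one group left: Ivan ∈ Finance.

Hiring = {Chen, Quill}; Audit = {Mika}; Finance = {Elif, Ivan}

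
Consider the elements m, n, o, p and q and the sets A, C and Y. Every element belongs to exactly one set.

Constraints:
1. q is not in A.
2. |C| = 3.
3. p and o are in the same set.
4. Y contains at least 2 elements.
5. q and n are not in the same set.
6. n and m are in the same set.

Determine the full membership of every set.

A = {}; C = {o, p, q}; Y = {m, n}

From (1): q ∉ A.
Suppose m ∈ A: no assignment then satisfies all the clues, so m ∉ A.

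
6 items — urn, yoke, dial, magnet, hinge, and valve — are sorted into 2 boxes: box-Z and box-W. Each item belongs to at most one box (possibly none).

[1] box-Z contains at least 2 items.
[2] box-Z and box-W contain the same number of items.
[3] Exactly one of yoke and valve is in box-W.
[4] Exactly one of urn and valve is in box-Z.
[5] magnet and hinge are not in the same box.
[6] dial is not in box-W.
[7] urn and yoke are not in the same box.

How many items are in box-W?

2

From (6): dial ∉ box-W.
Suppose urn ∈ box-W: no assignment then satisfies all the clues, so urn ∉ box-W.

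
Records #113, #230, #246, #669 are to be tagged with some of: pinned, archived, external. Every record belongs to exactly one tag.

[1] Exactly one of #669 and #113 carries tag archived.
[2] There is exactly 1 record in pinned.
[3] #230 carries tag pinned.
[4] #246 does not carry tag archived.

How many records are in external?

2

From (3): #230 ∈ pinned.
From (4): #246 ∉ archived.
(2): pinned already has 1, so the rest are out.
Only one tag left: #246 ∈ external.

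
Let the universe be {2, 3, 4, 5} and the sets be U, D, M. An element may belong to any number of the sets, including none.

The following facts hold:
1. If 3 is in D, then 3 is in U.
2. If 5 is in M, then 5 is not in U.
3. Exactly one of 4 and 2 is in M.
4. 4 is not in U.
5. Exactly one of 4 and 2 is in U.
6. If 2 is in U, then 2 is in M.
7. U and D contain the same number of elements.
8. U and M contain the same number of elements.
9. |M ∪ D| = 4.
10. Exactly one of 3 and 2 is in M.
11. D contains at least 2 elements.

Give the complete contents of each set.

U = {2, 3}; D = {3, 4}; M = {2, 5}

From (4): 4 ∉ U.
(5) (exactly one): 2 ∈ U.
(6): 2 ∈ M.
(10) (exactly one): 3 ∉ M.
(3) (exactly one): 4 ∉ M.
Suppose 2 ∈ D: no assignment then satisfies all the clues, so 2 ∉ D.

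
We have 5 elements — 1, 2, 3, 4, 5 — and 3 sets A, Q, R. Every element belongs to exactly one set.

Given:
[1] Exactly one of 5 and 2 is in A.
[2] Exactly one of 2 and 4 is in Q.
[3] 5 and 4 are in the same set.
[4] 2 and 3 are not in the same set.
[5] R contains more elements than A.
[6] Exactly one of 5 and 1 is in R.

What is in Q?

Q = {4, 5}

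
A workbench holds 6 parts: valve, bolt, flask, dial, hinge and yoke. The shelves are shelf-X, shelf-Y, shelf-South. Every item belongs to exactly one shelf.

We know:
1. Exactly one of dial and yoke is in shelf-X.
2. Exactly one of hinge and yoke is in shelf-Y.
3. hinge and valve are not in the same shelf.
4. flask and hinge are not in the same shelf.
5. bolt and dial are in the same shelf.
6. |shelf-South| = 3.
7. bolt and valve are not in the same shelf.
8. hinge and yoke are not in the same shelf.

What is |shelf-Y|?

1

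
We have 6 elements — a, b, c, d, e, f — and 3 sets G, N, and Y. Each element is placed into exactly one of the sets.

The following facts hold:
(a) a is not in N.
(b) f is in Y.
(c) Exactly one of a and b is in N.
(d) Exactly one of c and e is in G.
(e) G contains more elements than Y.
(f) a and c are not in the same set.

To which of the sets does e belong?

e: G

From (a): a ∉ N.
From (b): f ∈ Y.
(c) (exactly one): b ∈ N.
Suppose e ∉ G: no assignment then satisfies all the clues, so e ∈ G.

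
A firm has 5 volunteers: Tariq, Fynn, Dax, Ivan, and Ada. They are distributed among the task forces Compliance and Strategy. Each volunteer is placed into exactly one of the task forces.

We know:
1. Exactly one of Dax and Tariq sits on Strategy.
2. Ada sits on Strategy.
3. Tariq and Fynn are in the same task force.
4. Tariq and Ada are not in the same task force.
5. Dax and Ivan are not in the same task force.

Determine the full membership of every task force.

Compliance = {Fynn, Ivan, Tariq}; Strategy = {Ada, Dax}

From (2): Ada ∈ Strategy.
(4): Tariq ∉ Strategy.
Only one task force left: Tariq ∈ Compliance.
(1) (exactly one): Dax ∈ Strategy.
(3): Fynn matches Tariq: Fynn ∈ Compliance.
(5): Ivan ∉ Strategy.
Only one task force left: Ivan ∈ Compliance.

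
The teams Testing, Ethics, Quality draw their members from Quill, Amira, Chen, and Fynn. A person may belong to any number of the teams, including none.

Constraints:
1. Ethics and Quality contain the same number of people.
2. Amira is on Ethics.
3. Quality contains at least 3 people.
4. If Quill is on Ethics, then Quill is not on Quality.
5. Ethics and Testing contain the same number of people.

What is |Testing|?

3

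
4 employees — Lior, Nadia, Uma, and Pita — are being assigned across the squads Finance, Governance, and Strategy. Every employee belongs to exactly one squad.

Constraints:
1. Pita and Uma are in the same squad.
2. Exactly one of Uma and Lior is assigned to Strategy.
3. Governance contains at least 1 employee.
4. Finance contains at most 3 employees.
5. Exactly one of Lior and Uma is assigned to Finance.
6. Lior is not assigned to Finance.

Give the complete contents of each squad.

Finance = {Pita, Uma}; Governance = {Nadia}; Strategy = {Lior}

From (6): Lior ∉ Finance.
(5) (exactly one): Uma ∈ Finance.
(1): Pita matches Uma: Pita ∈ Finance.
(2) (exactly one): Lior ∈ Strategy.
(3): only 1 candidates remain for Governance, so all are in.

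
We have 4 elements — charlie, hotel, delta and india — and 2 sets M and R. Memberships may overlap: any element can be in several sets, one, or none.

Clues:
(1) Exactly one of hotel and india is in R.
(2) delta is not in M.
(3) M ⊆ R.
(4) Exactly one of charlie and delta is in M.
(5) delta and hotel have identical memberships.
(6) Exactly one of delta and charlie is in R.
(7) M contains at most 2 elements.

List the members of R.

R = {charlie, india}

From (2): delta ∉ M.
(4) (exactly one): charlie ∈ M.
(5): hotel matches delta: hotel ∉ M.
(3) with charlie ∈ M: charlie ∈ R.
(6) (exactly one): delta ∉ R.
(5): hotel matches delta: hotel ∉ R.
(1) (exactly one): india ∈ R.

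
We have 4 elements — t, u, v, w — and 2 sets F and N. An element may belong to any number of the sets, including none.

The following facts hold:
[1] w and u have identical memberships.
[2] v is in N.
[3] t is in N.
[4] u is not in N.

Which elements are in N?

From (2): v ∈ N.
From (3): t ∈ N.
From (4): u ∉ N.
(1): w matches u: w ∉ N.

N = {t, v}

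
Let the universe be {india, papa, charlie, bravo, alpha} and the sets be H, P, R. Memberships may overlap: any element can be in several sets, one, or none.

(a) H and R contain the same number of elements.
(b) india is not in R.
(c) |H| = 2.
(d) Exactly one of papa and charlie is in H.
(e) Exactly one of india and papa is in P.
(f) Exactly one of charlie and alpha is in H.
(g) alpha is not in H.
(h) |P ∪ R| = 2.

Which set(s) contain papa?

papa: P, R

From (b): india ∉ R.
From (g): alpha ∉ H.
(f) (exactly one): charlie ∈ H.
(d) (exactly one): papa ∉ H.
Suppose papa ∉ P: no assignment then satisfies all the clues, so papa ∈ P.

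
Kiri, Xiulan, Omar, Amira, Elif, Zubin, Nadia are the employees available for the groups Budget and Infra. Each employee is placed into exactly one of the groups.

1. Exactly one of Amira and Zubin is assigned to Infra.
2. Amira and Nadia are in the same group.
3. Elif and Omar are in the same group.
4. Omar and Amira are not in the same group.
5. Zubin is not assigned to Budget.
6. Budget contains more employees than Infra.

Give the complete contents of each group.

Budget = {Amira, Kiri, Nadia, Xiulan}; Infra = {Elif, Omar, Zubin}

From (5): Zubin ∉ Budget.
Only one group left: Zubin ∈ Infra.
(1) (exactly one): Amira ∉ Infra.
(2): Nadia matches Amira: Nadia ∉ Infra.
Only one group left: Amira ∈ Budget.
Only one group left: Nadia ∈ Budget.
(4): Omar ∉ Budget.
Only one group left: Omar ∈ Infra.
(3): Elif matches Omar: Elif ∉ Budget.
(3): Elif matches Omar: Elif ∈ Infra.
Suppose Kiri ∉ Budget: no assignment then satisfies all the clues, so Kiri ∈ Budget.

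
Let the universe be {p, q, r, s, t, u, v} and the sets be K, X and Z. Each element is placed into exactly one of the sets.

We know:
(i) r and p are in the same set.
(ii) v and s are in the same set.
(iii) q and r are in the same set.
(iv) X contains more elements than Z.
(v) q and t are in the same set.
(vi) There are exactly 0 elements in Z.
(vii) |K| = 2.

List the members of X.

X = {p, q, r, t, u}

(vi): Z already has 0, so the rest are out.
Suppose p ∉ X: no assignment then satisfies all the clues, so p ∈ X.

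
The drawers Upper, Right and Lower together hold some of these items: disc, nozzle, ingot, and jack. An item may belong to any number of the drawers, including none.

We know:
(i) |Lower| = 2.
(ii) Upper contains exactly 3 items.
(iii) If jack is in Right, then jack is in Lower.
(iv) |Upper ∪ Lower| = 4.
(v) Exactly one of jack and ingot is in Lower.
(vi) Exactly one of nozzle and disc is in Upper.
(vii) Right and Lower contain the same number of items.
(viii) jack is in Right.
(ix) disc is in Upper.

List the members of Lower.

Lower = {jack, nozzle}

From (viii): jack ∈ Right.
From (ix): disc ∈ Upper.
(iii): jack ∈ Lower.
(v) (exactly one): ingot ∉ Lower.
(vi) (exactly one): nozzle ∉ Upper.
(ii): only 3 candidates remain for Upper, so all are in.
Suppose disc ∈ Lower: no assignment then satisfies all the clues, so disc ∉ Lower.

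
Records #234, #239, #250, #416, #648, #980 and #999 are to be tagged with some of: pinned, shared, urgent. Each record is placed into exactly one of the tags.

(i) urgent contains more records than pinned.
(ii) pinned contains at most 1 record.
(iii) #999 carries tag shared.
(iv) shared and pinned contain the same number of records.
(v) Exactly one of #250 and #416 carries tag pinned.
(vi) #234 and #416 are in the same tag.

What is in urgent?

urgent = {#234, #239, #416, #648, #980}

From (iii): #999 ∈ shared.
Suppose #234 ∉ urgent: no assignment then satisfies all the clues, so #234 ∈ urgent.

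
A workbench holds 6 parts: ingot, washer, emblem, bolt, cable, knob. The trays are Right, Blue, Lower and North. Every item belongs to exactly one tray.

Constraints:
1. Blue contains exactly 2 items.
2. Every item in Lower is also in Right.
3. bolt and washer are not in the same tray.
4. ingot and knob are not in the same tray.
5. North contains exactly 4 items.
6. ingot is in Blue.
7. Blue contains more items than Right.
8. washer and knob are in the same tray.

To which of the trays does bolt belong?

bolt: Blue

From (6): ingot ∈ Blue.
(4): knob ∉ Blue.
(8): washer matches knob: washer ∉ Blue.
Suppose bolt ∈ Right: no assignment then satisfies all the clues, so bolt ∉ Right.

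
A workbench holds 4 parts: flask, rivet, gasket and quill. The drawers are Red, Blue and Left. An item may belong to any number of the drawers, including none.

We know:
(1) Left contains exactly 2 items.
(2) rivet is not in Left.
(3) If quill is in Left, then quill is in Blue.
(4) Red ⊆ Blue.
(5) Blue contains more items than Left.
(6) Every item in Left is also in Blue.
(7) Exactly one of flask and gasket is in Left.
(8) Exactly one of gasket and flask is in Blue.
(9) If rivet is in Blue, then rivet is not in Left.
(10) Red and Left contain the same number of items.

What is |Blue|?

3

From (2): rivet ∉ Left.
Suppose rivet ∉ Blue: no assignment then satisfies all the clues, so rivet ∈ Blue.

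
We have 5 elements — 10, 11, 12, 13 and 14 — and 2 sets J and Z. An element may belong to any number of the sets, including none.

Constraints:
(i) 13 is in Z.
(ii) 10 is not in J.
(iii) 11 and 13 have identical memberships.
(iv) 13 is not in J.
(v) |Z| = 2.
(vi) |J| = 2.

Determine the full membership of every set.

J = {12, 14}; Z = {11, 13}

From (i): 13 ∈ Z.
From (ii): 10 ∉ J.
From (iv): 13 ∉ J.
(iii): 11 matches 13: 11 ∉ J.
(iii): 11 matches 13: 11 ∈ Z.
(v): Z already has 2, so the rest are out.
(vi): only 2 candidates remain for J, so all are in.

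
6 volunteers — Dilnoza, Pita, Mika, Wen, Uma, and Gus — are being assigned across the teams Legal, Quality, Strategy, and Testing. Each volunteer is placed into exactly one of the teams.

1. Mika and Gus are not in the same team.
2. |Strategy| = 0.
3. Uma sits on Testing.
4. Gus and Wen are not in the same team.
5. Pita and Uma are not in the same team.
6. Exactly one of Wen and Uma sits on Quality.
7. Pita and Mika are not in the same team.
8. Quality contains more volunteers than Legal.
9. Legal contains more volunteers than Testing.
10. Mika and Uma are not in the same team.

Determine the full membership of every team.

Legal = {Gus, Pita}; Quality = {Dilnoza, Mika, Wen}; Strategy = {}; Testing = {Uma}

From (3): Uma ∈ Testing.
(2): Strategy already has 0, so the rest are out.
(5): Pita ∉ Testing.
(6) (exactly one): Wen ∈ Quality.
(10): Mika ∉ Testing.
(4): Gus ∉ Quality.
Suppose Dilnoza ∈ Legal: no assignment then satisfies all the clues, so Dilnoza ∉ Legal.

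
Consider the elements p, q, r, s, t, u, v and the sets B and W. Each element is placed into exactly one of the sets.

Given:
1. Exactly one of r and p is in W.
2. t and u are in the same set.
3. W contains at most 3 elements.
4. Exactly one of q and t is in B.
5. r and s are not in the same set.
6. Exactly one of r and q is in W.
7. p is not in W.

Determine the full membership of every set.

B = {p, q, s, v}; W = {r, t, u}

From (7): p ∉ W.
(1) (exactly one): r ∈ W.
(5): s ∉ W.
(6) (exactly one): q ∉ W.
Only one set left: p ∈ B.
Only one set left: q ∈ B.
Only one set left: s ∈ B.
(4) (exactly one): t ∉ B.
Only one set left: t ∈ W.
(2): u matches t: u ∉ B.
(2): u matches t: u ∈ W.
Only one set left: v ∈ B.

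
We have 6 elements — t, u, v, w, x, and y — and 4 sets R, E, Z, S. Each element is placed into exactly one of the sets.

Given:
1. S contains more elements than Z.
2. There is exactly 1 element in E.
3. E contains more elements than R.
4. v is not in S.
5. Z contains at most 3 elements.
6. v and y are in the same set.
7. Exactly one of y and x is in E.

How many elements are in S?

3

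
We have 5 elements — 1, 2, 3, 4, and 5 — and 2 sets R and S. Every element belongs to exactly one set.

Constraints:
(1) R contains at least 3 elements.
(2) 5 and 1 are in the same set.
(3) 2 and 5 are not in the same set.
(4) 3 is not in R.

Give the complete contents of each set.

R = {1, 4, 5}; S = {2, 3}

From (4): 3 ∉ R.
Only one set left: 3 ∈ S.
Suppose 1 ∉ R: no assignment then satisfies all the clues, so 1 ∈ R.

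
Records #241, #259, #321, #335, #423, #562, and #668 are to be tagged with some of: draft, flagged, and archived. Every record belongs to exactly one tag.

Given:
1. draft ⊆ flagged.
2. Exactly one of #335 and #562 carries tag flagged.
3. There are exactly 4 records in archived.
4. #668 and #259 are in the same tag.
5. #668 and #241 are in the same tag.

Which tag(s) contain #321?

#321: flagged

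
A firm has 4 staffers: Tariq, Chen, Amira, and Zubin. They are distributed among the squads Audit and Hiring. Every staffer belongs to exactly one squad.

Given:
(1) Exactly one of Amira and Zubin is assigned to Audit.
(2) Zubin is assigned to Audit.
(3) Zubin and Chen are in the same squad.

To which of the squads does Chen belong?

From (2): Zubin ∈ Audit.
(1) (exactly one): Amira ∉ Audit.
(3): Chen matches Zubin: Chen ∈ Audit.
Only one squad left: Amira ∈ Hiring.

Chen: Audit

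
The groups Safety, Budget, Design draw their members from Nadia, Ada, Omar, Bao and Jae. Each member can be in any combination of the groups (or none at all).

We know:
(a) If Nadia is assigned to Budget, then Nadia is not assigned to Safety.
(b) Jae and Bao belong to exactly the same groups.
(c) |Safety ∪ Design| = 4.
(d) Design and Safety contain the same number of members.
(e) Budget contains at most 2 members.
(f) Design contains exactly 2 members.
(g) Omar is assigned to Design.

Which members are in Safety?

Safety = {Bao, Jae}

From (g): Omar ∈ Design.
Suppose Nadia ∈ Safety: no assignment then satisfies all the clues, so Nadia ∉ Safety.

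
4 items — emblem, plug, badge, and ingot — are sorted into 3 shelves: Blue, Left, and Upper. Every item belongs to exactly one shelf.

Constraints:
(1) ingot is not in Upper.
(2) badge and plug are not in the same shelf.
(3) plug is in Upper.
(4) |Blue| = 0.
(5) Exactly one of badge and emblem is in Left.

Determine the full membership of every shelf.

Blue = {}; Left = {badge, ingot}; Upper = {emblem, plug}

From (1): ingot ∉ Upper.
From (3): plug ∈ Upper.
(2): badge ∉ Upper.
(4): Blue already has 0, so the rest are out.
Only one shelf left: badge ∈ Left.
Only one shelf left: ingot ∈ Left.
(5) (exactly one): emblem ∉ Left.
Only one shelf left: emblem ∈ Upper.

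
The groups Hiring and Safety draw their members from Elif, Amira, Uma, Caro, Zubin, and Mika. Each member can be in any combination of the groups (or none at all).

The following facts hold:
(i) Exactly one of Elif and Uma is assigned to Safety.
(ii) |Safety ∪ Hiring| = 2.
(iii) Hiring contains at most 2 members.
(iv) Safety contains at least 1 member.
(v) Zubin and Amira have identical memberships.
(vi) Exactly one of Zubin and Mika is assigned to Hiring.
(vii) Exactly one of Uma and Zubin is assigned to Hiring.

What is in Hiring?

Hiring = {Mika, Uma}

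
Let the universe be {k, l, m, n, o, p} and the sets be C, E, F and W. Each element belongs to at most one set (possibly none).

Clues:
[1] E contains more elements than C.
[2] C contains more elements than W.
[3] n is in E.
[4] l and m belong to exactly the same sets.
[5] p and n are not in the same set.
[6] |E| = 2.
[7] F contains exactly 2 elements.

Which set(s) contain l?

l: F

From (3): n ∈ E.
(5): p ∉ E.
Suppose l ∈ C: no assignment then satisfies all the clues, so l ∉ C.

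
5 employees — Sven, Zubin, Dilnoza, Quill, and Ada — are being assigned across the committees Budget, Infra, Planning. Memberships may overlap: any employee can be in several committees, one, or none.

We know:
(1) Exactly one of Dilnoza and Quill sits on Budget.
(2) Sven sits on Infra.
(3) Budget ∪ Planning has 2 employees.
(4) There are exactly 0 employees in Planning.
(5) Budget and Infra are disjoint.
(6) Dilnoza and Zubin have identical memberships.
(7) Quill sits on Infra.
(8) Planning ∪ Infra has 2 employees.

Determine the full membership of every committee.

Budget = {Dilnoza, Zubin}; Infra = {Quill, Sven}; Planning = {}

From (2): Sven ∈ Infra.
From (7): Quill ∈ Infra.
(4): Planning already has 0, so the rest are out.
(5) (disjoint): Sven ∉ Budget.
(5) (disjoint): Quill ∉ Budget.
(1) (exactly one): Dilnoza ∈ Budget.
(5) (disjoint): Dilnoza ∉ Infra.
(6): Zubin matches Dilnoza: Zubin ∈ Budget.
(6): Zubin matches Dilnoza: Zubin ∉ Infra.
Suppose Ada ∈ Budget: no assignment then satisfies all the clues, so Ada ∉ Budget.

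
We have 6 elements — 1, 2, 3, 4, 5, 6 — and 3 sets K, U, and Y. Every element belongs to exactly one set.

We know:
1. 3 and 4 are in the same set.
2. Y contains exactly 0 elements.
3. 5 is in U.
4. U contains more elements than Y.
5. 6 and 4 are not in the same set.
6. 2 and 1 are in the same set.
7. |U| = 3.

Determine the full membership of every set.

From (3): 5 ∈ U.
(2): Y already has 0, so the rest are out.
Suppose 1 ∉ K: no assignment then satisfies all the clues, so 1 ∈ K.

K = {1, 2, 6}; U = {3, 4, 5}; Y = {}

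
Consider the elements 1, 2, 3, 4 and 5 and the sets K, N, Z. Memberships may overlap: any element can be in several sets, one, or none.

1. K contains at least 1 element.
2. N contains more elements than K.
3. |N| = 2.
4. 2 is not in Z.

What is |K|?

1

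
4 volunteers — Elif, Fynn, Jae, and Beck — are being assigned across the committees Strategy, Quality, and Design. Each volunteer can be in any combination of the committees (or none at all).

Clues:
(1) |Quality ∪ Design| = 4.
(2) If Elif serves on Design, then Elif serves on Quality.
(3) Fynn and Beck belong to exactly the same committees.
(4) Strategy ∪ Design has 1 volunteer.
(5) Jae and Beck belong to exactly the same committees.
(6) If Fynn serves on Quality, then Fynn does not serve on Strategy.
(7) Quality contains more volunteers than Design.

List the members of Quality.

Quality = {Beck, Elif, Fynn, Jae}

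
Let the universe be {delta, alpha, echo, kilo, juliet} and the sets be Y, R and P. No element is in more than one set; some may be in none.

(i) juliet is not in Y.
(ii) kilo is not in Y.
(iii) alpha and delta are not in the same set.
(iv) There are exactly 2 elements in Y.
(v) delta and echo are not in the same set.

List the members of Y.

Y = {alpha, echo}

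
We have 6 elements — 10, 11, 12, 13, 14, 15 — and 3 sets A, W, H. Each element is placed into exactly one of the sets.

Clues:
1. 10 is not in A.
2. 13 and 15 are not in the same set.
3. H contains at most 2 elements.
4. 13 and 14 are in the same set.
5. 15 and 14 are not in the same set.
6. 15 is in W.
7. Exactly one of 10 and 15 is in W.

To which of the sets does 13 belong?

From (1): 10 ∉ A.
From (6): 15 ∈ W.
(2): 13 ∉ W.
(4): 14 matches 13: 14 ∉ W.
(7) (exactly one): 10 ∉ W.
Only one set left: 10 ∈ H.
Suppose 13 ∉ A: no assignment then satisfies all the clues, so 13 ∈ A.

13: A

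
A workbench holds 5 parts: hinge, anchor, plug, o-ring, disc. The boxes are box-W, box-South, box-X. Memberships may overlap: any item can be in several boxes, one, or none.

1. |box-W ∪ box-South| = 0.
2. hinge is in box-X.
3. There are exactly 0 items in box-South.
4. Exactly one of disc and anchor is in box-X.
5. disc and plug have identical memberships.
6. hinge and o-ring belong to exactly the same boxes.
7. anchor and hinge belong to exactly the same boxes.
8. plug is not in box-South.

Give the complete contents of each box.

box-W = {}; box-South = {}; box-X = {anchor, hinge, o-ring}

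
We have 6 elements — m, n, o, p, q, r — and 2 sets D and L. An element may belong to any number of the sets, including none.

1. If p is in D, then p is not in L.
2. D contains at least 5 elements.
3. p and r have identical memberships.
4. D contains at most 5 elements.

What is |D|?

5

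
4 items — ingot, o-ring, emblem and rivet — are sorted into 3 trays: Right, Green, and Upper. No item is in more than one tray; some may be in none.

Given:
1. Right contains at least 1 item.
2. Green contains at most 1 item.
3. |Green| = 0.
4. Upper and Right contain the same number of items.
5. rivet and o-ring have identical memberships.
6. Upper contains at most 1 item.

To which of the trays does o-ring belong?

o-ring: none

(3): Green already has 0, so the rest are out.
Suppose o-ring ∈ Right: no assignment then satisfies all the clues, so o-ring ∉ Right.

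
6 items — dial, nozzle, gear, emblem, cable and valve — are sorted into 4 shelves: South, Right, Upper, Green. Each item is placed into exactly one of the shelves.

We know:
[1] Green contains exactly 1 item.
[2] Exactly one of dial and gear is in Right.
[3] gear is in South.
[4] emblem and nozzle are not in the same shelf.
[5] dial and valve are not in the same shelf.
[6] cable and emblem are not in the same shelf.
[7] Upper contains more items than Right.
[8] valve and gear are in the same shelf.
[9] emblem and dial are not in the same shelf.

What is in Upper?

Upper = {cable, nozzle}

From (3): gear ∈ South.
(2) (exactly one): dial ∈ Right.
(5): valve ∉ Right.
(8): valve matches gear: valve ∈ South.
(9): emblem ∉ Right.
Suppose nozzle ∉ Upper: no assignment then satisfies all the clues, so nozzle ∈ Upper.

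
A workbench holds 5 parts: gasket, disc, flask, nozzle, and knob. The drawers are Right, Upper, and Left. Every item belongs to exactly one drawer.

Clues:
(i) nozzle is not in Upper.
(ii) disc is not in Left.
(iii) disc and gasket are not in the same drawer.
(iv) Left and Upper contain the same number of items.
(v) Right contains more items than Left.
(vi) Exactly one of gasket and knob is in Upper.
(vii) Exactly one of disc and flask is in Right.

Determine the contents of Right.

Right = {disc, knob, nozzle}

From (i): nozzle ∉ Upper.
From (ii): disc ∉ Left.
Suppose gasket ∈ Right: no assignment then satisfies all the clues, so gasket ∉ Right.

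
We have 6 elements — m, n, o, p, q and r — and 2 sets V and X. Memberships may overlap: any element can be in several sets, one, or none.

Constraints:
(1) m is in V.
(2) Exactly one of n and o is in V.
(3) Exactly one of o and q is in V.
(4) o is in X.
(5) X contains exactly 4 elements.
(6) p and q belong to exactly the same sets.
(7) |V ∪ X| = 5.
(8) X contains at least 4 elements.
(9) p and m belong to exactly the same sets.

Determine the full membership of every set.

V = {m, n, p, q}; X = {m, o, p, q}

From (1): m ∈ V.
From (4): o ∈ X.
(9): p matches m: p ∈ V.
(6): q matches p: q ∈ V.
(3) (exactly one): o ∉ V.
(2) (exactly one): n ∈ V.
Suppose m ∉ X: no assignment then satisfies all the clues, so m ∈ X.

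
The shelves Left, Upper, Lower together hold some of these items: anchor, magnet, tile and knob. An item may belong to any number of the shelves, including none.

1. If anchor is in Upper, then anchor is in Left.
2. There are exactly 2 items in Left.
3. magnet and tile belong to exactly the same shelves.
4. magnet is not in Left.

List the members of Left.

Left = {anchor, knob}

From (4): magnet ∉ Left.
(3): tile matches magnet: tile ∉ Left.
(2): only 2 candidates remain for Left, so all are in.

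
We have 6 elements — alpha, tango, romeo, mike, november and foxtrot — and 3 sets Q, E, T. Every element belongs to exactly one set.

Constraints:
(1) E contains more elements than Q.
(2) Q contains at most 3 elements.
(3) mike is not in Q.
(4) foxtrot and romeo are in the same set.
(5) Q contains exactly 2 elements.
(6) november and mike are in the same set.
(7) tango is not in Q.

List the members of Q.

From (3): mike ∉ Q.
From (7): tango ∉ Q.
(6): november matches mike: november ∉ Q.
Suppose alpha ∈ Q: no assignment then satisfies all the clues, so alpha ∉ Q.

Q = {foxtrot, romeo}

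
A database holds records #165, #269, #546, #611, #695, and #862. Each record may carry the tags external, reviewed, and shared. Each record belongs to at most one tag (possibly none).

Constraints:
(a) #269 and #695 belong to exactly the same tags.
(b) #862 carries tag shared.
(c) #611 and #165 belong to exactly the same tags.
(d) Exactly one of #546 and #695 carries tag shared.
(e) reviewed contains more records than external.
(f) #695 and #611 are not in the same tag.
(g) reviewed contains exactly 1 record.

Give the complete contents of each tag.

external = {}; reviewed = {#546}; shared = {#269, #695, #862}

From (b): #862 ∈ shared.
Suppose #165 ∈ external: no assignment then satisfies all the clues, so #165 ∉ external.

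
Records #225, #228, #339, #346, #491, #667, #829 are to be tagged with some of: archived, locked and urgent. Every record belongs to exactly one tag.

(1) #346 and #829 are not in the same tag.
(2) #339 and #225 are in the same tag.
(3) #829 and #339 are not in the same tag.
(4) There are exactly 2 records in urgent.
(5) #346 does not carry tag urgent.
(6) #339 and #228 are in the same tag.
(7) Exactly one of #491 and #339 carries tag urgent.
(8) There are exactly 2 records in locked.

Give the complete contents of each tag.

archived = {#225, #228, #339}; locked = {#346, #667}; urgent = {#491, #829}

From (5): #346 ∉ urgent.
Suppose #225 ∉ archived: no assignment then satisfies all the clues, so #225 ∈ archived.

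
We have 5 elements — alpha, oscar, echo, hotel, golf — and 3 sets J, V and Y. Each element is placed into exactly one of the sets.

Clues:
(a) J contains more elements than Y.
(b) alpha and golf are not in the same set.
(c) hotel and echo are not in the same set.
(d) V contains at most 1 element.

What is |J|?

3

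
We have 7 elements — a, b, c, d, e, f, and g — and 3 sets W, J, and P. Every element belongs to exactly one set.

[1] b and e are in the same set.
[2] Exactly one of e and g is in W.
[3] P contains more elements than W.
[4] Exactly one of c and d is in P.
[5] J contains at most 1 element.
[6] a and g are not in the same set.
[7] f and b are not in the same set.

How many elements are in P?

4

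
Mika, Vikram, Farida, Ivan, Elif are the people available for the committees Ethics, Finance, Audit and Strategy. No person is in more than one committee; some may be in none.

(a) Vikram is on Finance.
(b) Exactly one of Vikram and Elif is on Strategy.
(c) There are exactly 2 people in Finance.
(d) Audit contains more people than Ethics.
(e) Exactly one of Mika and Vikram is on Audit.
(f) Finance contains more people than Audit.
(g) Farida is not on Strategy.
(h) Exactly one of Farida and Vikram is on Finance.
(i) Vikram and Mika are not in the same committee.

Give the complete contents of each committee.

Ethics = {}; Finance = {Ivan, Vikram}; Audit = {Mika}; Strategy = {Elif}

From (a): Vikram ∈ Finance.
From (g): Farida ∉ Strategy.
(b) (exactly one): Elif ∈ Strategy.
(e) (exactly one): Mika ∈ Audit.
(h) (exactly one): Farida ∉ Finance.
(c): only 2 candidates remain for Finance, so all are in.
Suppose Farida ∈ Ethics: no assignment then satisfies all the clues, so Farida ∉ Ethics.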